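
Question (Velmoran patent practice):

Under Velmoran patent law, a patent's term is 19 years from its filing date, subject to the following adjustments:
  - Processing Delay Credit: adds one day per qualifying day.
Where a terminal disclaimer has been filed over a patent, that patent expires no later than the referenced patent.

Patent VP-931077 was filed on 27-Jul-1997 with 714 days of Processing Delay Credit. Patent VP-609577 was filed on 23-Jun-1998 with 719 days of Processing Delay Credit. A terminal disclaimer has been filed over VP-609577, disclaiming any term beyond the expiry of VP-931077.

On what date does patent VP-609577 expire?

Natural term of VP-609577:
  Base: filing + 19 years → 23 June 2017.
  Processing Delay Credit: +719 days → 12 June 2019.
Expiry of referenced patent VP-931077:
  Base: filing + 19 years → 27 July 2016.
  Processing Delay Credit: +714 days → 11 July 2018.
Terminal disclaimer: VP-609577 expires on the earlier of 12 June 2019 and 11 July 2018.

July 11, 2018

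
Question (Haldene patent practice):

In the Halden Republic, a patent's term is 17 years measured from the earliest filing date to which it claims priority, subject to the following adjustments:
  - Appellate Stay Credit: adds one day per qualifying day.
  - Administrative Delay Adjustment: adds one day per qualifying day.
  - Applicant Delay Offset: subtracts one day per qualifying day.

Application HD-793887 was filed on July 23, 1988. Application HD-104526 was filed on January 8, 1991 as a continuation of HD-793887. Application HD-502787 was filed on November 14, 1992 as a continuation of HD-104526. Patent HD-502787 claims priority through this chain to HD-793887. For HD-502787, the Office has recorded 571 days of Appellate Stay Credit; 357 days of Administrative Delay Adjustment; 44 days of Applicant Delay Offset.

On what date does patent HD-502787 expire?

December 24, 2007

Earliest priority filing: 23 July 1988.
Base term: 23 July 1988 + 17 years → 23 July 2005.
Appellate Stay Credit: +571 days → 14 February 2007.
Administrative Delay Adjustment: +357 days → 6 February 2008.
Applicant Delay Offset: −44 days → 24 December 2007.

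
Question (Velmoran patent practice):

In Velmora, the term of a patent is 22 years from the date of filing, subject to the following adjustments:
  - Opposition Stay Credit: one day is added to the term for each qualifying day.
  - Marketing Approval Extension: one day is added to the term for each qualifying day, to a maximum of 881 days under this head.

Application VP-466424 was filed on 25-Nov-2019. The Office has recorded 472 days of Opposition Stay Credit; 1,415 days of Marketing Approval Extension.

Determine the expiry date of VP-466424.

Base term: filing date + 22 years → 25 November 2041.
Opposition Stay Credit: +472 days → 12 March 2043.
Marketing Approval Extension: 1415 days claimed exceeds the 881-day cap, so +881 days → 9 August 2045.

2045-08-09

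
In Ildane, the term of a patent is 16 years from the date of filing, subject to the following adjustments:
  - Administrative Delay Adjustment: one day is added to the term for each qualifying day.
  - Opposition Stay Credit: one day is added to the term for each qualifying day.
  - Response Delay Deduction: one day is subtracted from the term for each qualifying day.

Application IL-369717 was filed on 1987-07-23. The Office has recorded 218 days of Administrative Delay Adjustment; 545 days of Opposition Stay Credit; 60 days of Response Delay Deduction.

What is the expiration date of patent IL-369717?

Base term: filing date + 16 years → 23 July 2003.
Administrative Delay Adjustment: +218 days → 26 February 2004.
Opposition Stay Credit: +545 days → 24 August 2005.
Response Delay Deduction: −60 days → 25 June 2005.

June 25, 2005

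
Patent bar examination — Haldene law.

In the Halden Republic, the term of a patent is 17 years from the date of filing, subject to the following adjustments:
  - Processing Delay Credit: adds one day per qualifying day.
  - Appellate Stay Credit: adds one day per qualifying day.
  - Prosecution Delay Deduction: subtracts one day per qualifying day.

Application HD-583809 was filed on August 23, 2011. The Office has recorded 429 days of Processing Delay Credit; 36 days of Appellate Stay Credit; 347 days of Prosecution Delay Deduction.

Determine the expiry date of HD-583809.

December 19, 2028

Base term: filing date + 17 years → 23 August 2028.
Processing Delay Credit: +429 days → 26 October 2029.
Appellate Stay Credit: +36 days → 1 December 2029.
Prosecution Delay Deduction: −347 days → 19 December 2028.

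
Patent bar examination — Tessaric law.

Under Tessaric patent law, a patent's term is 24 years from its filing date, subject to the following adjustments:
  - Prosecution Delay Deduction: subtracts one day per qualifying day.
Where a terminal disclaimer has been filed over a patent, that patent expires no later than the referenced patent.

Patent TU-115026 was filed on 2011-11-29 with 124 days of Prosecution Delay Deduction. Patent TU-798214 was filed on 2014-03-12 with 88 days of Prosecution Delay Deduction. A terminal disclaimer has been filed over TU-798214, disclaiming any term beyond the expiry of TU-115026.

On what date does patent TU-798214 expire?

Natural term of TU-798214:
  Base: filing + 24 years → 12 March 2038.
  Prosecution Delay Deduction: −88 days → 14 December 2037.
Expiry of referenced patent TU-115026:
  Base: filing + 24 years → 29 November 2035.
  Prosecution Delay Deduction: −124 days → 28 July 2035.
Terminal disclaimer: TU-798214 expires on the earlier of 14 December 2037 and 28 July 2035.

July 28, 2035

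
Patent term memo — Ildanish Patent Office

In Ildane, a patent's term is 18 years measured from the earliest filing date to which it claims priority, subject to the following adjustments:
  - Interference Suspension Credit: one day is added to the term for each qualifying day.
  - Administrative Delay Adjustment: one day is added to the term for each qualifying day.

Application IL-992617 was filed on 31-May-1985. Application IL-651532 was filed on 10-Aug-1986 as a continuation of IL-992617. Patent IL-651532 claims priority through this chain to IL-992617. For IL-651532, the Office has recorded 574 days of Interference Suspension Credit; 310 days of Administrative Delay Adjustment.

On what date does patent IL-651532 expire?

Earliest priority filing: 31 May 1985.
Base term: 31 May 1985 + 18 years → 31 May 2003.
Interference Suspension Credit: +574 days → 25 December 2004.
Administrative Delay Adjustment: +310 days → 31 October 2005.

2005-10-31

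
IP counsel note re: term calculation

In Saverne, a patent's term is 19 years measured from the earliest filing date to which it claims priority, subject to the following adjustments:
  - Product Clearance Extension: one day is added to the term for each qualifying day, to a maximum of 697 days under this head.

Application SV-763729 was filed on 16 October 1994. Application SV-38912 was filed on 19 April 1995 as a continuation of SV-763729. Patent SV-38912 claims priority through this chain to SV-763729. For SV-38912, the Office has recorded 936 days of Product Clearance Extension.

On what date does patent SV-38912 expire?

2015-09-13

Earliest priority filing: 16 October 1994.
Base term: 16 October 1994 + 19 years → 16 October 2013.
Product Clearance Extension: 936 days claimed exceeds the 697-day cap, so +697 days → 13 September 2015.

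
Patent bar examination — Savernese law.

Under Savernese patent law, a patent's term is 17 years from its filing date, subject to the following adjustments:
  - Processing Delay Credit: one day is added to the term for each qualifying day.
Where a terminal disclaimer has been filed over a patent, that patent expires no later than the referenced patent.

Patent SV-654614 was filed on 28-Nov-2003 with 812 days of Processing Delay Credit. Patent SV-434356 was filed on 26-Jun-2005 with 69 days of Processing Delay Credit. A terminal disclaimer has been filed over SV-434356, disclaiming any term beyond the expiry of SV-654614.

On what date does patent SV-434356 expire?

2022-09-03

Natural term of SV-434356:
  Base: filing + 17 years → 26 June 2022.
  Processing Delay Credit: +69 days → 3 September 2022.
Expiry of referenced patent SV-654614:
  Base: filing + 17 years → 28 November 2020.
  Processing Delay Credit: +812 days → 18 February 2023.
Terminal disclaimer: SV-434356 expires on the earlier of 3 September 2022 and 18 February 2023.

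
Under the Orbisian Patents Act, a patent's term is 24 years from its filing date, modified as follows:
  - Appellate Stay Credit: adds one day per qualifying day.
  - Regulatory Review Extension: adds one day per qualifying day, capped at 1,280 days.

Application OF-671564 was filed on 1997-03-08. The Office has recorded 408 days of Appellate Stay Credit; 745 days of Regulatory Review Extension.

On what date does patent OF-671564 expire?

May 4, 2024

Base term: filing date + 24 years → 8 March 2021.
Appellate Stay Credit: +408 days → 20 April 2022.
Regulatory Review Extension: 745 days (within the 1280-day cap) → +745 days → 4 May 2024.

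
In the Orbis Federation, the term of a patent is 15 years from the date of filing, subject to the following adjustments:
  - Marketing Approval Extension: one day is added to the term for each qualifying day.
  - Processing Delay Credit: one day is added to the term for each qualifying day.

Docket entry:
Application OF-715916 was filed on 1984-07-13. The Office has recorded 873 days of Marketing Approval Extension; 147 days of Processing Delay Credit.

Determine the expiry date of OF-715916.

Base term: filing date + 15 years → 13 July 1999.
Marketing Approval Extension: +873 days → 2 December 2001.
Processing Delay Credit: +147 days → 28 April 2002.

April 28, 2002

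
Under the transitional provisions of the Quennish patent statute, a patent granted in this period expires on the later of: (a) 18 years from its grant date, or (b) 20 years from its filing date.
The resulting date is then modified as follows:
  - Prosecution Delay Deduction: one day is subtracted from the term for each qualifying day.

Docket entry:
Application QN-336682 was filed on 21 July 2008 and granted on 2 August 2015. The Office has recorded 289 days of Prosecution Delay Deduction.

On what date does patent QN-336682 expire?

October 17, 2032

(a) grant + 18 years → 2 August 2033.
(b) filing + 20 years → 21 July 2028.
Later of the two: 2 August 2033.
Prosecution Delay Deduction: −289 days → 17 October 2032.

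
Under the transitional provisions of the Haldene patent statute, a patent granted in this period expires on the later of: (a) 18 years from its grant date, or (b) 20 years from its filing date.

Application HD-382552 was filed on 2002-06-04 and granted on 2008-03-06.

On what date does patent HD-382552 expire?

(a) grant + 18 years → 6 March 2026.
(b) filing + 20 years → 4 June 2022.
Later of the two: 6 March 2026.

2026-03-06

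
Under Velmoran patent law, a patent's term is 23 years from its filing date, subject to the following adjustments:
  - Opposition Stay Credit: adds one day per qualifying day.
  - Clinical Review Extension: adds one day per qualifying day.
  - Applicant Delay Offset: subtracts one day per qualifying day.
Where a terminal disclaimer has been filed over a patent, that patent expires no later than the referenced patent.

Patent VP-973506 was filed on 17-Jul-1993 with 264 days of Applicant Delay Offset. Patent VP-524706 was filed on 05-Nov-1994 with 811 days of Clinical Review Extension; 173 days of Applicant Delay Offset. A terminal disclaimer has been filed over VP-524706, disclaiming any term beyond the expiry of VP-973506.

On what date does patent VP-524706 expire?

October 27, 2015

Natural term of VP-524706:
  Base: filing + 23 years → 5 November 2017.
  Clinical Review Extension: +811 days → 25 January 2020.
  Applicant Delay Offset: −173 days → 5 August 2019.
Expiry of referenced patent VP-973506:
  Base: filing + 23 years → 17 July 2016.
  Applicant Delay Offset: −264 days → 27 October 2015.
Terminal disclaimer: VP-524706 expires on the earlier of 5 August 2019 and 27 October 2015.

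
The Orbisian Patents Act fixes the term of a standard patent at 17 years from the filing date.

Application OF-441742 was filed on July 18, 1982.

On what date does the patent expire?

July 18, 1999

Filing date + 17 years → 18 July 1999.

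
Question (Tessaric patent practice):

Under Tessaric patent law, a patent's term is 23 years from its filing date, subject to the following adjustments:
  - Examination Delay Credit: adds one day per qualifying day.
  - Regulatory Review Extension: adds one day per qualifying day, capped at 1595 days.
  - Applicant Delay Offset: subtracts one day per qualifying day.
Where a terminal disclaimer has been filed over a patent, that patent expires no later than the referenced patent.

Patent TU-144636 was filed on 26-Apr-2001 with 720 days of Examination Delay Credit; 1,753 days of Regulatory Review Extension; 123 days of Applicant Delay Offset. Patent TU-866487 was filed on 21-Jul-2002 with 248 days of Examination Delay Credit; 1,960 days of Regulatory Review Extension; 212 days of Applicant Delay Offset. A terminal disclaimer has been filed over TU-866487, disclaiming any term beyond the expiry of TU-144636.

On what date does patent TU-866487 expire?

Natural term of TU-866487:
  Base: filing + 23 years → 21 July 2025.
  Examination Delay Credit: +248 days → 26 March 2026.
  Regulatory Review Extension: 1960 days claimed exceeds the 1595-day cap, so +1595 days → 7 August 2030.
  Applicant Delay Offset: −212 days → 7 January 2030.
Expiry of referenced patent TU-144636:
  Base: filing + 23 years → 26 April 2024.
  Examination Delay Credit: +720 days → 16 April 2026.
  Regulatory Review Extension: 1753 days claimed exceeds the 1595-day cap, so +1595 days → 28 August 2030.
  Applicant Delay Offset: −123 days → 27 April 2030.
Terminal disclaimer: TU-866487 expires on the earlier of 7 January 2030 and 27 April 2030.

January 7, 2030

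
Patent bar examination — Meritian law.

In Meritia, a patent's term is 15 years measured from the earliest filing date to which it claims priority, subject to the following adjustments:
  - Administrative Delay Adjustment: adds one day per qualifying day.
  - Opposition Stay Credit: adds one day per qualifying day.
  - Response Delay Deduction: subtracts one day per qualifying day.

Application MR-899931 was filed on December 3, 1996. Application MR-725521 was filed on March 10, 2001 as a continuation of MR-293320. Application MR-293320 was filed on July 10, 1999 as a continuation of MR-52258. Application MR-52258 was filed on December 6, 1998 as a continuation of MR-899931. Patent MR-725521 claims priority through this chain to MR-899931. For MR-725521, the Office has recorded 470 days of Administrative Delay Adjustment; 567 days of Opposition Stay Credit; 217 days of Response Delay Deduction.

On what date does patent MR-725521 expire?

Earliest priority filing: 3 December 1996.
Base term: 3 December 1996 + 15 years → 3 December 2011.
Administrative Delay Adjustment: +470 days → 17 March 2013.
Opposition Stay Credit: +567 days → 5 October 2014.
Response Delay Deduction: −217 days → 2 March 2014.

March 2, 2014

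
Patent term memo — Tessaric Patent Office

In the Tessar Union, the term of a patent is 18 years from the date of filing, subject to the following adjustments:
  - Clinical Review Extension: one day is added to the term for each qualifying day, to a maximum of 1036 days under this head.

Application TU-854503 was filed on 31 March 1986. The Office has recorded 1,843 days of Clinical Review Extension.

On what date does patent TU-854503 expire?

2007-01-31

Base term: filing date + 18 years → 31 March 2004.
Clinical Review Extension: 1843 days claimed exceeds the 1036-day cap, so +1036 days → 31 January 2007.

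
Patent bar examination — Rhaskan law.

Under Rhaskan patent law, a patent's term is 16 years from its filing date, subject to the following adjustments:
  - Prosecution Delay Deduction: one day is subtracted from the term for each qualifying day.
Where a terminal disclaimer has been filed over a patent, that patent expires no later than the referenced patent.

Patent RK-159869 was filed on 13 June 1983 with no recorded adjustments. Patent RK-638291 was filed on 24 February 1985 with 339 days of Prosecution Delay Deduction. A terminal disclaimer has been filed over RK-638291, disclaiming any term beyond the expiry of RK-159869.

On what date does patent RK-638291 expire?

Natural term of RK-638291:
  Base: filing + 16 years → 24 February 2001.
  Prosecution Delay Deduction: −339 days → 22 March 2000.
Expiry of referenced patent RK-159869:
  Base: filing + 16 years → 13 June 1999.
Terminal disclaimer: RK-638291 expires on the earlier of 22 March 2000 and 13 June 1999.

1999-06-13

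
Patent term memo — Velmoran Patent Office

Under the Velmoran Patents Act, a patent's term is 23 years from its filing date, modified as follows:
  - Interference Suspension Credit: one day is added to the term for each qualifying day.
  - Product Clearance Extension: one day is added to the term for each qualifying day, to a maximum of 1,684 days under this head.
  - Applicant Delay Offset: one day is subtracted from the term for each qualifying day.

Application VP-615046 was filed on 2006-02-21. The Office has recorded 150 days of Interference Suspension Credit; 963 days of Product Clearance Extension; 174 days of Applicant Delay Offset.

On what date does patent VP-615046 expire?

Base term: filing date + 23 years → 21 February 2029.
Interference Suspension Credit: +150 days → 21 July 2029.
Product Clearance Extension: 963 days (within the 1684-day cap) → +963 days → 10 March 2032.
Applicant Delay Offset: −174 days → 18 September 2031.

September 18, 2031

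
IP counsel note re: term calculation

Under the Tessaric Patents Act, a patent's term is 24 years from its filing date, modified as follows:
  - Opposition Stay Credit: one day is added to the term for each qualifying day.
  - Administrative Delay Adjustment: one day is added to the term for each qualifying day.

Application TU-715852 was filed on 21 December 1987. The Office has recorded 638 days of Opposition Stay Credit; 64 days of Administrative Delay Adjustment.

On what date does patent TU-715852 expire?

November 22, 2013

Base term: filing date + 24 years → 21 December 2011.
Opposition Stay Credit: +638 days → 19 September 2013.
Administrative Delay Adjustment: +64 days → 22 November 2013.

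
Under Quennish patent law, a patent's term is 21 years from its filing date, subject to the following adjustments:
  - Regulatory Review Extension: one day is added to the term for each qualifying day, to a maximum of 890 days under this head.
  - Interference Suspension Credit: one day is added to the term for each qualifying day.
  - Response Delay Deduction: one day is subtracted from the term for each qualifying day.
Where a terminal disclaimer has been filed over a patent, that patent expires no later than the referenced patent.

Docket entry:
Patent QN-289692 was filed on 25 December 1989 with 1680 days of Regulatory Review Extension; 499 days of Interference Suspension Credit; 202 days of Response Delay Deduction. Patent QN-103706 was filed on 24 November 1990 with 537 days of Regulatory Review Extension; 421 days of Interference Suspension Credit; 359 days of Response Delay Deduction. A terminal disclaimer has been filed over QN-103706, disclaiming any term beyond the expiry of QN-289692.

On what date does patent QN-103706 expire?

July 15, 2013

Natural term of QN-103706:
  Base: filing + 21 years → 24 November 2011.
  Regulatory Review Extension: 537 days (within the 890-day cap) → +537 days → 14 May 2013.
  Interference Suspension Credit: +421 days → 9 July 2014.
  Response Delay Deduction: −359 days → 15 July 2013.
Expiry of referenced patent QN-289692:
  Base: filing + 21 years → 25 December 2010.
  Regulatory Review Extension: 1680 days claimed exceeds the 890-day cap, so +890 days → 2 June 2013.
  Interference Suspension Credit: +499 days → 14 October 2014.
  Response Delay Deduction: −202 days → 26 March 2014.
Terminal disclaimer: QN-103706 expires on the earlier of 15 July 2013 and 26 March 2014.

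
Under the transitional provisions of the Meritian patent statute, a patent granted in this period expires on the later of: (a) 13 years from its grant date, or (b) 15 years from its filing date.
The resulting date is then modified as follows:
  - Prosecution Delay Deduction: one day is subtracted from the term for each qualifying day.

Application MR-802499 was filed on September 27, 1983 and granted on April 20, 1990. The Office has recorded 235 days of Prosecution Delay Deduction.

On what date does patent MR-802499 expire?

(a) grant + 13 years → 20 April 2003.
(b) filing + 15 years → 27 September 1998.
Later of the two: 20 April 2003.
Prosecution Delay Deduction: −235 days → 28 August 2002.

2002-08-28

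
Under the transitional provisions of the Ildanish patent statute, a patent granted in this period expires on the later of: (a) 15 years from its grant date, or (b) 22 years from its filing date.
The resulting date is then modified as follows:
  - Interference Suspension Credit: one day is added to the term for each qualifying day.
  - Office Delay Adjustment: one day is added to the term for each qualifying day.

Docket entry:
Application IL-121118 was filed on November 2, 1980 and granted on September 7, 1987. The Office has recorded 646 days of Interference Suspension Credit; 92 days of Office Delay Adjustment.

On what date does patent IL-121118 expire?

(a) grant + 15 years → 7 September 2002.
(b) filing + 22 years → 2 November 2002.
Later of the two: 2 November 2002.
Interference Suspension Credit: +646 days → 9 August 2004.
Office Delay Adjustment: +92 days → 9 November 2004.

2004-11-09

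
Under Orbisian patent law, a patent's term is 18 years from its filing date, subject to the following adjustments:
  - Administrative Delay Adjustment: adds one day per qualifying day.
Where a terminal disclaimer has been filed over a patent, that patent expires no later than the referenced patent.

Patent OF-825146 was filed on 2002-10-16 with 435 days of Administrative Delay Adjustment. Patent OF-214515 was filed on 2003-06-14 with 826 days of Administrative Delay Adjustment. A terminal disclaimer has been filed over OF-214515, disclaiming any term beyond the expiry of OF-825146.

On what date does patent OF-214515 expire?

2021-12-25

Natural term of OF-214515:
  Base: filing + 18 years → 14 June 2021.
  Administrative Delay Adjustment: +826 days → 18 September 2023.
Expiry of referenced patent OF-825146:
  Base: filing + 18 years → 16 October 2020.
  Administrative Delay Adjustment: +435 days → 25 December 2021.
Terminal disclaimer: OF-214515 expires on the earlier of 18 September 2023 and 25 December 2021.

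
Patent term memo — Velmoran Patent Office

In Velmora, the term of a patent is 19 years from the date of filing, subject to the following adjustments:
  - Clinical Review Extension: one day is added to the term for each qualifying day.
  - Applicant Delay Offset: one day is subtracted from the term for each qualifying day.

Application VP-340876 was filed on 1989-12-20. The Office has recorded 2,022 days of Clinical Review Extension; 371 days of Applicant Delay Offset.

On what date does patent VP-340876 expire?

Base term: filing date + 19 years → 20 December 2008.
Clinical Review Extension: +2022 days → 4 July 2014.
Applicant Delay Offset: −371 days → 28 June 2013.

2013-06-28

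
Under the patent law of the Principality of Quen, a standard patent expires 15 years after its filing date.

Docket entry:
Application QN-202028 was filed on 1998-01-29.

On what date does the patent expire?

Filing date + 15 years → 29 January 2013.

January 29, 2013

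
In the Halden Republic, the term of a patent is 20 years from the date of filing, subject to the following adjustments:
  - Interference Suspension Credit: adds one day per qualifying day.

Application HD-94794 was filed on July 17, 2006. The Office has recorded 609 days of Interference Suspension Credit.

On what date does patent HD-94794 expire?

2028-03-17

Base term: filing date + 20 years → 17 July 2026.
Interference Suspension Credit: +609 days → 17 March 2028.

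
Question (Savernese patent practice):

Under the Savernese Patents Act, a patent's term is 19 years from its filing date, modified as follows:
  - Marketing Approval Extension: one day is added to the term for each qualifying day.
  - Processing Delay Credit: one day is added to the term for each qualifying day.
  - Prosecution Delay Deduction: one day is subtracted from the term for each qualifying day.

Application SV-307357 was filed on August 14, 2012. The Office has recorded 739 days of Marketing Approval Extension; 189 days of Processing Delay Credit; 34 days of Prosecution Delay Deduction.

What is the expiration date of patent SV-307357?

Base term: filing date + 19 years → 14 August 2031.
Marketing Approval Extension: +739 days → 22 August 2033.
Processing Delay Credit: +189 days → 27 February 2034.
Prosecution Delay Deduction: −34 days → 24 January 2034.

January 24, 2034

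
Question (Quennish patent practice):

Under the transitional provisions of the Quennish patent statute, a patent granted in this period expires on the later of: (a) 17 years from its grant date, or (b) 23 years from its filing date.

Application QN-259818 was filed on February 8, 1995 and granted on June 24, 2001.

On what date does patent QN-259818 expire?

June 24, 2018

(a) grant + 17 years → 24 June 2018.
(b) filing + 23 years → 8 February 2018.
Later of the two: 24 June 2018.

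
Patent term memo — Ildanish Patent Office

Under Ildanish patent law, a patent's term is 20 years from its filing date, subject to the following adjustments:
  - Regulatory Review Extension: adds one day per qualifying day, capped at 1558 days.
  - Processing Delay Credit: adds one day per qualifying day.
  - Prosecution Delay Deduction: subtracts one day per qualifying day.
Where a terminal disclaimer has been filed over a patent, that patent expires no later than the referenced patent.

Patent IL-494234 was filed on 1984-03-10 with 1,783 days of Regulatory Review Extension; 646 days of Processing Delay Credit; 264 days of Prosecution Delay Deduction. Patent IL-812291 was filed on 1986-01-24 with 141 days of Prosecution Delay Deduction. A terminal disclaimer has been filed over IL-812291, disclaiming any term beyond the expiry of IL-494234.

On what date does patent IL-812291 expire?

Natural term of IL-812291:
  Base: filing + 20 years → 24 January 2006.
  Prosecution Delay Deduction: −141 days → 5 September 2005.
Expiry of referenced patent IL-494234:
  Base: filing + 20 years → 10 March 2004.
  Regulatory Review Extension: 1783 days claimed exceeds the 1558-day cap, so +1558 days → 15 June 2008.
  Processing Delay Credit: +646 days → 23 March 2010.
  Prosecution Delay Deduction: −264 days → 2 July 2009.
Terminal disclaimer: IL-812291 expires on the earlier of 5 September 2005 and 2 July 2009.

September 5, 2005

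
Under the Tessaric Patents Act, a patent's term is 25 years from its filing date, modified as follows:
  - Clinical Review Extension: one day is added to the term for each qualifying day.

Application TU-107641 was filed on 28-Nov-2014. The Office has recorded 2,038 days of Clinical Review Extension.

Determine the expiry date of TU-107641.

June 27, 2045

Base term: filing date + 25 years → 28 November 2039.
Clinical Review Extension: +2038 days → 27 June 2045.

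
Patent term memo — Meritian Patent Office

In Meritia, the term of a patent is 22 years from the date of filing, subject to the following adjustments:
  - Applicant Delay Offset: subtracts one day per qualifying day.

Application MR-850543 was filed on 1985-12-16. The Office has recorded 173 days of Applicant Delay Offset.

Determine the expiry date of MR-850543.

Base term: filing date + 22 years → 16 December 2007.
Applicant Delay Offset: −173 days → 26 June 2007.

2007-06-26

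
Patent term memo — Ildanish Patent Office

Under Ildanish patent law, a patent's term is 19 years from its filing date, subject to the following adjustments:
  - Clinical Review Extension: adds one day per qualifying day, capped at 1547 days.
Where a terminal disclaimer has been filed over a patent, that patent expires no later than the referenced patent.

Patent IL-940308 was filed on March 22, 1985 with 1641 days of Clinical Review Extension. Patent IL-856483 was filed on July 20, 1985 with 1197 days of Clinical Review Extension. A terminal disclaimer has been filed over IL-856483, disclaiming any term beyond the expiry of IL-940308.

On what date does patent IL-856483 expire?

Natural term of IL-856483:
  Base: filing + 19 years → 20 July 2004.
  Clinical Review Extension: 1197 days (within the 1547-day cap) → +1197 days → 30 October 2007.
Expiry of referenced patent IL-940308:
  Base: filing + 19 years → 22 March 2004.
  Clinical Review Extension: 1641 days claimed exceeds the 1547-day cap, so +1547 days → 16 June 2008.
Terminal disclaimer: IL-856483 expires on the earlier of 30 October 2007 and 16 June 2008.

2007-10-30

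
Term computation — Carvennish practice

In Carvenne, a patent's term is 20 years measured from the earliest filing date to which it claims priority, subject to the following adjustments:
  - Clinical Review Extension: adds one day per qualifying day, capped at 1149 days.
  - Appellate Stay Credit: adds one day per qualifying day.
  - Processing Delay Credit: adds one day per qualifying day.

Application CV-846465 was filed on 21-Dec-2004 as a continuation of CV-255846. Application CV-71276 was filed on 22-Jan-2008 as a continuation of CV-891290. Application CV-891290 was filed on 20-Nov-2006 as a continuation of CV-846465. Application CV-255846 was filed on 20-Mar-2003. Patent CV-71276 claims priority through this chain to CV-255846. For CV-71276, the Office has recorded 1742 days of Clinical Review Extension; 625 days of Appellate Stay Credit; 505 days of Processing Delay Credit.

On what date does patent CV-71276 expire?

Earliest priority filing: 20 March 2003.
Base term: 20 March 2003 + 20 years → 20 March 2023.
Clinical Review Extension: 1742 days claimed exceeds the 1149-day cap, so +1149 days → 12 May 2026.
Appellate Stay Credit: +625 days → 27 January 2028.
Processing Delay Credit: +505 days → 15 June 2029.

2029-06-15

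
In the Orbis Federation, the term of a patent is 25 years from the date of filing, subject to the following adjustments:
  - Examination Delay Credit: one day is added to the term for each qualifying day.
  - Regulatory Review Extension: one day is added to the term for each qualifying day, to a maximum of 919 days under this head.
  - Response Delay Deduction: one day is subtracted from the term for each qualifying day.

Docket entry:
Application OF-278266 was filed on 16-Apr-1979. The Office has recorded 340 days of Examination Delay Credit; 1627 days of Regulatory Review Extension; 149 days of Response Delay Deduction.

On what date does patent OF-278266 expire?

Base term: filing date + 25 years → 16 April 2004.
Examination Delay Credit: +340 days → 22 March 2005.
Regulatory Review Extension: 1627 days claimed exceeds the 919-day cap, so +919 days → 27 September 2007.
Response Delay Deduction: −149 days → 1 May 2007.

2007-05-01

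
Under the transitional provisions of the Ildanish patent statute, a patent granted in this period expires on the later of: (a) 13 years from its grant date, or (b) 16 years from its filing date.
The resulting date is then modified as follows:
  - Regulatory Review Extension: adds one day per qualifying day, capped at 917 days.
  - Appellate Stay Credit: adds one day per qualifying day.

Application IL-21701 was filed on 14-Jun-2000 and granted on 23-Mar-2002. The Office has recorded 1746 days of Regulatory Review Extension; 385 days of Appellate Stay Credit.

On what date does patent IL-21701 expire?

January 7, 2020

(a) grant + 13 years → 23 March 2015.
(b) filing + 16 years → 14 June 2016.
Later of the two: 14 June 2016.
Regulatory Review Extension: 1746 days claimed exceeds the 917-day cap, so +917 days → 18 December 2018.
Appellate Stay Credit: +385 days → 7 January 2020.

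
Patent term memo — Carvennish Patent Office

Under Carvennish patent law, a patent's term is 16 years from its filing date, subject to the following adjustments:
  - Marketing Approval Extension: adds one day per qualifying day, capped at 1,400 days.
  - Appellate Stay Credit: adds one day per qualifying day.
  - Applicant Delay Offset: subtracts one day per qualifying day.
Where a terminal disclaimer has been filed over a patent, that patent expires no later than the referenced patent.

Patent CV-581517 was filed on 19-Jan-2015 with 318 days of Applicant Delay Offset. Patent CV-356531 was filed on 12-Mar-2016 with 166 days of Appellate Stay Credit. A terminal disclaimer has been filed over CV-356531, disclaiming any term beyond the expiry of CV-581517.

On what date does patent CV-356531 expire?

Natural term of CV-356531:
  Base: filing + 16 years → 12 March 2032.
  Appellate Stay Credit: +166 days → 25 August 2032.
Expiry of referenced patent CV-581517:
  Base: filing + 16 years → 19 January 2031.
  Applicant Delay Offset: −318 days → 7 March 2030.
Terminal disclaimer: CV-356531 expires on the earlier of 25 August 2032 and 7 March 2030.

March 7, 2030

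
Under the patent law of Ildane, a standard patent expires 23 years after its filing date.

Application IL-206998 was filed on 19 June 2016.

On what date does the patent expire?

2039-06-19

Filing date + 23 years → 19 June 2039.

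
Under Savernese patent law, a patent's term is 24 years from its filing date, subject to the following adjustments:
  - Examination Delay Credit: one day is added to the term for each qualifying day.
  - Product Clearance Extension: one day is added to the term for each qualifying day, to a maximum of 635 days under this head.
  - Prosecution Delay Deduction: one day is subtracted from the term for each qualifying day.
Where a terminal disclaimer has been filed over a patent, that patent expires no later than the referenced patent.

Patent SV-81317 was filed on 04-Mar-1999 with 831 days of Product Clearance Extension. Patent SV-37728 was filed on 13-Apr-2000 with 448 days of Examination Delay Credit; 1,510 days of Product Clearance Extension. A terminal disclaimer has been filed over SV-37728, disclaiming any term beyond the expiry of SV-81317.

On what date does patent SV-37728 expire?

Natural term of SV-37728:
  Base: filing + 24 years → 13 April 2024.
  Examination Delay Credit: +448 days → 5 July 2025.
  Product Clearance Extension: 1510 days claimed exceeds the 635-day cap, so +635 days → 1 April 2027.
Expiry of referenced patent SV-81317:
  Base: filing + 24 years → 4 March 2023.
  Product Clearance Extension: 831 days claimed exceeds the 635-day cap, so +635 days → 28 November 2024.
Terminal disclaimer: SV-37728 expires on the earlier of 1 April 2027 and 28 November 2024.

2024-11-28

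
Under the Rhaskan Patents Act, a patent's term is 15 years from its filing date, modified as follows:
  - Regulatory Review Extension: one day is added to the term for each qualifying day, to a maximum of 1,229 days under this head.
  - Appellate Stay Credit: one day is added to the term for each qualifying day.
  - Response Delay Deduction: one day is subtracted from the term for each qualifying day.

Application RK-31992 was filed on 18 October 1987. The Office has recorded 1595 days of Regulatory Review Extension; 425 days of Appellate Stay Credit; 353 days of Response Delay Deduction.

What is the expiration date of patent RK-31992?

May 11, 2006

Base term: filing date + 15 years → 18 October 2002.
Regulatory Review Extension: 1595 days claimed exceeds the 1229-day cap, so +1229 days → 28 February 2006.
Appellate Stay Credit: +425 days → 29 April 2007.
Response Delay Deduction: −353 days → 11 May 2006.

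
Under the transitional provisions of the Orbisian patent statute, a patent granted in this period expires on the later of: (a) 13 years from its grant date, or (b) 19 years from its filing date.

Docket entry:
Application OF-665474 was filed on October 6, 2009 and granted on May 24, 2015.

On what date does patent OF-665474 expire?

(a) grant + 13 years → 24 May 2028.
(b) filing + 19 years → 6 October 2028.
Later of the two: 6 October 2028.

2028-10-06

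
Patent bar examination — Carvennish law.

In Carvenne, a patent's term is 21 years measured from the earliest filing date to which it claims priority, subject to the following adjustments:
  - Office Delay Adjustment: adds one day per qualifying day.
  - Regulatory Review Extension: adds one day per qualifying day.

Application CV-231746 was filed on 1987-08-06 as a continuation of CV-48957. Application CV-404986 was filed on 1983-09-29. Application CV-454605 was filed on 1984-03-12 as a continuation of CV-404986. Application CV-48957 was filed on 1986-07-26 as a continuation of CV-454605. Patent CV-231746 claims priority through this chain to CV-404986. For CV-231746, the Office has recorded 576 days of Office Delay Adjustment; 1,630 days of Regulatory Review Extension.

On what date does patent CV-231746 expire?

Earliest priority filing: 29 September 1983.
Base term: 29 September 1983 + 21 years → 29 September 2004.
Office Delay Adjustment: +576 days → 28 April 2006.
Regulatory Review Extension: +1630 days → 14 October 2010.

October 14, 2010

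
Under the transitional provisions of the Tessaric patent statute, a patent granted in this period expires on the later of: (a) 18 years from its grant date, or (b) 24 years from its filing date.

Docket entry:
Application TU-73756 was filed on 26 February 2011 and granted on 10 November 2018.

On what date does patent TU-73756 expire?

(a) grant + 18 years → 10 November 2036.
(b) filing + 24 years → 26 February 2035.
Later of the two: 10 November 2036.

November 10, 2036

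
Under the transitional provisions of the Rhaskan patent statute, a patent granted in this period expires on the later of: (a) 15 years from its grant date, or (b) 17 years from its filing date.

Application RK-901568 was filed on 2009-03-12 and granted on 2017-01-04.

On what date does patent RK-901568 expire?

(a) grant + 15 years → 4 January 2032.
(b) filing + 17 years → 12 March 2026.
Later of the two: 4 January 2032.

January 4, 2032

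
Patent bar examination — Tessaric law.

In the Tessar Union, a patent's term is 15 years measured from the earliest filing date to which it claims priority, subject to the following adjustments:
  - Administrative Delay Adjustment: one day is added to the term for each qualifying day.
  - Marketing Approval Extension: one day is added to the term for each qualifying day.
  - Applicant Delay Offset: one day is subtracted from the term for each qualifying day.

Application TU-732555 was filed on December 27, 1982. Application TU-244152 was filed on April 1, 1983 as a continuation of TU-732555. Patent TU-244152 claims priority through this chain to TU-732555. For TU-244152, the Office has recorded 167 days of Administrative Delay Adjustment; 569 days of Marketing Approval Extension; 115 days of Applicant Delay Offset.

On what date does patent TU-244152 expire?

Earliest priority filing: 27 December 1982.
Base term: 27 December 1982 + 15 years → 27 December 1997.
Administrative Delay Adjustment: +167 days → 12 June 1998.
Marketing Approval Extension: +569 days → 2 January 2000.
Applicant Delay Offset: −115 days → 9 September 1999.

1999-09-09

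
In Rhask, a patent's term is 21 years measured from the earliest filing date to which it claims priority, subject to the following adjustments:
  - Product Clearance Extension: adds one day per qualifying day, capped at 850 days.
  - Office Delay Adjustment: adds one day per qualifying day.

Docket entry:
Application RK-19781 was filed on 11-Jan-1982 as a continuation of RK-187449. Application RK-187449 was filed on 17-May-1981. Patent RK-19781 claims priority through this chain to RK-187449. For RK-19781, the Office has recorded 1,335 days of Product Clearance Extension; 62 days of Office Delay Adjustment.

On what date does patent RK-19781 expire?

Earliest priority filing: 17 May 1981.
Base term: 17 May 1981 + 21 years → 17 May 2002.
Product Clearance Extension: 1335 days claimed exceeds the 850-day cap, so +850 days → 13 September 2004.
Office Delay Adjustment: +62 days → 14 November 2004.

2004-11-14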